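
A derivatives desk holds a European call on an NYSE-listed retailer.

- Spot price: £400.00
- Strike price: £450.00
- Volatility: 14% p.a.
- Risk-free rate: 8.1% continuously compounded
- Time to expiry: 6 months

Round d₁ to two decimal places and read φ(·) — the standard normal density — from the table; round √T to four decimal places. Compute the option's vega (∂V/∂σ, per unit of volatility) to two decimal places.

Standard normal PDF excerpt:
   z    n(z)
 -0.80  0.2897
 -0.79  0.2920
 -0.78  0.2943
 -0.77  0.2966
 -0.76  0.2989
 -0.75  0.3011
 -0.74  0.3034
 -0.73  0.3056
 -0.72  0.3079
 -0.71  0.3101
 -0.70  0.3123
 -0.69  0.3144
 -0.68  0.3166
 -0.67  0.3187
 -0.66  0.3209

86.44

T = 0.5;  σ√T = 0.0990
d₁ = [ln(400/450) + (0.081 + ½·0.14²)·0.5] / (σ√T) = (-0.1178 + 0.0454) / 0.0990 = -0.7312 → -0.73
√T = √0.5 = 0.7071
φ(d₁) = φ(-0.73) = 0.3056
vega = S·φ(d₁)·√T = 400·0.3056·0.7071 = 86.4359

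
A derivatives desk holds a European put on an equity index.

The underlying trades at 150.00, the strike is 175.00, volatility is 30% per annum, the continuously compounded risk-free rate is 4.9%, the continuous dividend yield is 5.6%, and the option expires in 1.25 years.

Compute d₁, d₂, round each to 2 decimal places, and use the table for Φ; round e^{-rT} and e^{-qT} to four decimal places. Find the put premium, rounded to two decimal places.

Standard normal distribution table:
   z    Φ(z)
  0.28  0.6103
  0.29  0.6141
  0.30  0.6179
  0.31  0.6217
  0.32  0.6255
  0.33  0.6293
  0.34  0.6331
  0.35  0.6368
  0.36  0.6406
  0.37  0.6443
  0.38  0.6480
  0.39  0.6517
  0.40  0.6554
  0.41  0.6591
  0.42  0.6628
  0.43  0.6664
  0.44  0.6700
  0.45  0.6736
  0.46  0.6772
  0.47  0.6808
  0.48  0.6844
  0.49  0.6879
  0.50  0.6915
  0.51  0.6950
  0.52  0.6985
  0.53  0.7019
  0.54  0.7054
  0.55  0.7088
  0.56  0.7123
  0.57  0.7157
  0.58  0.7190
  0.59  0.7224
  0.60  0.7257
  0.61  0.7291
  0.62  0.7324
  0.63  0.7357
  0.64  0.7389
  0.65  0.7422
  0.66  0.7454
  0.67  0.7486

34.69

σ√T = 0.3 × 1.1180 = 0.3354
d₁ = [ln(150/175) + (0.049 − 0.056 + ½·0.3²)·1.25] / (σ√T) = (-0.1542 + 0.0475) / 0.3354 = -0.3180 ⇒ -0.32
d₂ = -0.3180 − 0.3354 = -0.6534 ⇒ -0.65
e^(−qT) = e^(−0.056·1.25) = 0.9324;  e^(−rT) = e^(−0.049·1.25) = 0.9406
P = 175·0.9406·N(0.65) − 150·0.9324·N(0.32) = 175·0.9406·0.7422 − 150·0.9324·0.6255 = 122.1698 − 87.4824 = 34.6874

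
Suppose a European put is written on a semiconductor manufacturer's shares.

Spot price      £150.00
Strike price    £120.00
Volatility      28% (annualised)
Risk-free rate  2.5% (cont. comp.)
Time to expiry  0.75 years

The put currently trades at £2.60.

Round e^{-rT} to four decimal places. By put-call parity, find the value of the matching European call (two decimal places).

£34.83

e^(−rT) = e^(−0.025·0.75) = 0.9814
Put-call parity: C − P = S − K·e^(−rT) = 150 − 120·0.9814 = 150 − 117.7680 = 32.2320
C = P + (C − P) = 2.60 + (32.2320) = 34.8320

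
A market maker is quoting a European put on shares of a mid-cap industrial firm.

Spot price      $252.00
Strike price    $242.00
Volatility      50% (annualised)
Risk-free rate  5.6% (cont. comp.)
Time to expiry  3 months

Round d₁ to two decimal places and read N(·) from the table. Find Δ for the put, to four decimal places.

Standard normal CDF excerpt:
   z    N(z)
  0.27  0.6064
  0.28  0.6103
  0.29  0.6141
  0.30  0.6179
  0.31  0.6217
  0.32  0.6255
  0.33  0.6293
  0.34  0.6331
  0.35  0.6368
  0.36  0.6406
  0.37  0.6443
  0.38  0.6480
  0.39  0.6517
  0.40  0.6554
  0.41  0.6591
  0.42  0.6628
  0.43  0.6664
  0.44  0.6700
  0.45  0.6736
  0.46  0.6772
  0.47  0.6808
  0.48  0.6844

σ√T = 0.5 × 0.5000 = 0.2500
d₁ = [ln(252/242) + (0.056 + ½·0.5²)·0.25] / (σ√T) = (0.0405 + 0.0452) / 0.2500 = 0.3430 which rounds to 0.34
N(d₁) = N(0.34) = 0.6331
Δ_put = N(d₁) − 1 = 0.6331 − 1 = -0.3669

-0.3669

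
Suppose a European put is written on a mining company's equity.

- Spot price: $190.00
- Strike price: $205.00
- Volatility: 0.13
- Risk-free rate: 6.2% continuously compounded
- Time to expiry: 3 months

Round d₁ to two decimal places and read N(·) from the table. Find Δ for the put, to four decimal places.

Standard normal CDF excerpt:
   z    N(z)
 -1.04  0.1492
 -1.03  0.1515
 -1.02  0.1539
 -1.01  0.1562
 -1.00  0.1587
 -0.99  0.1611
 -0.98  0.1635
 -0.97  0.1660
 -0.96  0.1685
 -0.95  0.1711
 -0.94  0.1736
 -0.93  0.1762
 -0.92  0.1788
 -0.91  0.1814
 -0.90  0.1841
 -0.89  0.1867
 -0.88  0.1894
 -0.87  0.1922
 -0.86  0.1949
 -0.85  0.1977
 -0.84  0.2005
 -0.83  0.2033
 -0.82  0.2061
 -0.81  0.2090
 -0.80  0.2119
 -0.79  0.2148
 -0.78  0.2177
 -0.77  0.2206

σ√T = 0.13·√0.25 = 0.0650
d₁ = [ln(190/205) + (0.062 + 0.13²/2)·0.25] / 0.0650 = [-0.0760 + 0.0176] / 0.0650 = -0.8981 ⇒ -0.90
N(d₁) = N(-0.90) = 0.1841
Δ_put = N(d₁) − 1 = 0.1841 − 1 = -0.8159

-0.8159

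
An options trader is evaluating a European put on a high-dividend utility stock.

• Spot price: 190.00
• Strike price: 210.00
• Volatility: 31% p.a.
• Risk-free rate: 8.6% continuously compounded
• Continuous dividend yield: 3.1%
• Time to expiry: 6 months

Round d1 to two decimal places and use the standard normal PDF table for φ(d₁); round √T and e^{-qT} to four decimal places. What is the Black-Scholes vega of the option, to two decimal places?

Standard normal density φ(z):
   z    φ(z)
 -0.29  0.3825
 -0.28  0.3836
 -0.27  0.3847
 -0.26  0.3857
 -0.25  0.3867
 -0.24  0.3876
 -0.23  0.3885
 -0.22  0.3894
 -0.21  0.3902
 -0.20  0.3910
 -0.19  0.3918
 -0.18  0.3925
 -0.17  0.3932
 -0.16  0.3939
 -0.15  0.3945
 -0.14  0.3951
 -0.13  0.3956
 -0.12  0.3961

51.51

σ√T = 0.31 × 0.7071 = 0.2192
d₁ = [ln(190/210) + (0.086 − 0.031 + 0.31²/2)·0.5] / 0.2192 = [-0.1001 + 0.0515] / 0.2192 = -0.2215 which rounds to -0.22
√T = √0.5 = 0.7071
φ(d₁) = φ(-0.22) = 0.3894
exp(−qT) = exp(−0.031·0.5) = 0.9846
vega = S·exp(−qT)·φ(d₁)·√T = 190·0.9846·0.3894·0.7071 = 51.5098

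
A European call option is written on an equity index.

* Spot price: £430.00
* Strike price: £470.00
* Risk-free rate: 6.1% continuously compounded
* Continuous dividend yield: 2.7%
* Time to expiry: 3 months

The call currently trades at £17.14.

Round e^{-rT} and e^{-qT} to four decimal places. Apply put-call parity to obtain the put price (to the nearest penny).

exp(−qT) = exp(−0.027·0.25) = 0.9933;  exp(−rT) = exp(−0.061·0.25) = 0.9849
Put-call parity: C − P = S·e^(−qT) − K·e^(−rT) = 430·0.9933 − 470·0.9849 = 427.1190 − 462.9030 = -35.7840
P = C − (C − P) = 17.14 − (-35.7840) = 52.9240

£52.92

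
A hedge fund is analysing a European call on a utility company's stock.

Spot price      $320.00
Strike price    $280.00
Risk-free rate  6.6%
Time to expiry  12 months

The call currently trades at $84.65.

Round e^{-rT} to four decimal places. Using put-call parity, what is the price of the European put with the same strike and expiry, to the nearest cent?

exp(−rT) = exp(−0.066·1) = 0.9361
Put-call parity: C − P = S − K·e^(−rT) = 320 − 280·0.9361 = 320 − 262.1080 = 57.8920
P = C − (C − P) = 84.65 − (57.8920) = 26.7580

$26.76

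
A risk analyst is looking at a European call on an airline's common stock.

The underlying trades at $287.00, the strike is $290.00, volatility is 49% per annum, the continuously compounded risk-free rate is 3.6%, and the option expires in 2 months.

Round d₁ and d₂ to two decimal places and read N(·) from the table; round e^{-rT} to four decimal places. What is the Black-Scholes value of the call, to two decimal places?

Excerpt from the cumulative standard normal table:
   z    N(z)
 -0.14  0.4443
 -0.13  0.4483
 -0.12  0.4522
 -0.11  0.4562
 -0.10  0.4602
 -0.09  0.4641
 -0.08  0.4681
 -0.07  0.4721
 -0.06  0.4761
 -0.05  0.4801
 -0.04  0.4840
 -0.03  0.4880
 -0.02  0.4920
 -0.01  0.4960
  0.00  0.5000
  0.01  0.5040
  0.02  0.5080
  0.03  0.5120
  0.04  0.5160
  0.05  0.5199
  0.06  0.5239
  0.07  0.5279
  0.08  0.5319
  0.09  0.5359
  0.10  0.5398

σ√T = 0.49 × 0.4082 = 0.2000
ln(S/K) + (r + σ²/2)T = ln(287/290) + (0.036 + 0.49²/2)·0.1667 = -0.0104 + 0.0260 = 0.0156
d₁ = 0.0156 / 0.2000 = 0.0780 ⇒ 0.08
d₂ = d₁ − σ√T = 0.0780 − 0.2000 = -0.1220 ⇒ -0.12
e^(−rT) = e^(−0.036·0.1667) = 0.9940
N(d₁) = N(0.08) = 0.5319;  N(d₂) = N(-0.12) = 0.4522
C = 287·0.5319 − 290·0.9940·0.4522 = 152.6553 − 130.3512 = 22.3041

$22.30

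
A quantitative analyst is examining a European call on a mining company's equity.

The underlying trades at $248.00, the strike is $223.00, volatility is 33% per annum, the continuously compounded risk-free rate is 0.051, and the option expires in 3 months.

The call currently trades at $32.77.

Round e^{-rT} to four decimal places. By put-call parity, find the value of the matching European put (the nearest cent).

$4.94

e^(−rT) = e^(−0.051·0.25) = 0.9873
Put-call parity: C − P = S − K·e^(−rT) = 248 − 223·0.9873 = 248 − 220.1679 = 27.8321
P = C − (C − P) = 32.77 − (27.8321) = 4.9379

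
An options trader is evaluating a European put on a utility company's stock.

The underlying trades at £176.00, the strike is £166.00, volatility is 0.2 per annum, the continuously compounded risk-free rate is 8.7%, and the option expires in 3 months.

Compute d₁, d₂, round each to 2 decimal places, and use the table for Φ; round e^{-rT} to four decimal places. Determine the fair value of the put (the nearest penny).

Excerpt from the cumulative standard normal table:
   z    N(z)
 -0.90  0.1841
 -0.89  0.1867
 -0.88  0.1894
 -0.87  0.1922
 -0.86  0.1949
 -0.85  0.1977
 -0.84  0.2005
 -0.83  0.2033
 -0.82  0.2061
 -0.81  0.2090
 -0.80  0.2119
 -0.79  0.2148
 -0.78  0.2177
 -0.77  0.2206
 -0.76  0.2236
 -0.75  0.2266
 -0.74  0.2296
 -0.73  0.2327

T = 0.25;  σ√T = 0.1000
d₁ = [ln(176/166) + (0.087 + 0.2²/2)·0.25] / 0.1000 = [0.0585 + 0.0267] / 0.1000 = 0.8525 → 0.85
d₂ = d₁ − σ√T = 0.8525 − 0.1000 = 0.7525 → 0.75
e^(−rT) = e^(−0.087·0.25) = 0.9785
P = 166·0.9785·N(-0.75) − 176·N(-0.85) = 166·0.9785·0.2266 − 176·0.1977 = 36.8069 − 34.7952 = 2.0117

£2.01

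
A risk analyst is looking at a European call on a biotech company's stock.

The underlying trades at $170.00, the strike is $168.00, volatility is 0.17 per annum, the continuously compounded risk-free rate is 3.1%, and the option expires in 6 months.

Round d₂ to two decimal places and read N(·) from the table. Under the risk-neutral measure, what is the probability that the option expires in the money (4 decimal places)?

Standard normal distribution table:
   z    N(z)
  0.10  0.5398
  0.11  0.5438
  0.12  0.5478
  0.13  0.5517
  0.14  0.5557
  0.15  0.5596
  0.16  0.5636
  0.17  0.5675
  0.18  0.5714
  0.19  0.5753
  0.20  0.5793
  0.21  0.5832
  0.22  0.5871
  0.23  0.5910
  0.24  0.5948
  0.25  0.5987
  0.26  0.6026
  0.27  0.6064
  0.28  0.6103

0.5675

T = 0.5;  σ√T = 0.1202
ln(S/K) + (r + σ²/2)T = ln(170/168) + (0.031 + 0.17²/2)·0.5 = 0.0118 + 0.0227 = 0.0346
d₁ = 0.0346 / 0.1202 = 0.2875 → 0.29
d₂ = d₁ − σ√T = 0.2875 − 0.1202 = 0.1673 → 0.17
Pr(exercise) under Q = N(d₂) = 0.5675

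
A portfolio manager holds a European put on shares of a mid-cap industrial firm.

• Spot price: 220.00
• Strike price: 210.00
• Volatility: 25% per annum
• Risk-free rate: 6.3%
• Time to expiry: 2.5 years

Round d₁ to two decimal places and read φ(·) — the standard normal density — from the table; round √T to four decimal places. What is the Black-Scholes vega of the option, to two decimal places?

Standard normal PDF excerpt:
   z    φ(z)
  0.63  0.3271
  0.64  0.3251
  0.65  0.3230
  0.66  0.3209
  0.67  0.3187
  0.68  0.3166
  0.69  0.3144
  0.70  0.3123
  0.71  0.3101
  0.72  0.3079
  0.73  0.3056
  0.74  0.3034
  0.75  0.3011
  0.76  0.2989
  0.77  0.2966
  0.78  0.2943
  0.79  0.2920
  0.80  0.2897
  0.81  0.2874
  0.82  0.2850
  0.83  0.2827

σ√T = 0.25·√2.5 = 0.3953
d₁ = [ln(220/210) + (0.063 + 0.25²/2)·2.5] / 0.3953 = [0.0465 + 0.2356] / 0.3953 = 0.7138 ⇒ 0.71
√T = √2.5 = 1.5811
φ(d₁) = φ(0.71) = 0.3101
vega = S·φ(d₁)·√T = 220·0.3101·1.5811 = 107.8658

107.87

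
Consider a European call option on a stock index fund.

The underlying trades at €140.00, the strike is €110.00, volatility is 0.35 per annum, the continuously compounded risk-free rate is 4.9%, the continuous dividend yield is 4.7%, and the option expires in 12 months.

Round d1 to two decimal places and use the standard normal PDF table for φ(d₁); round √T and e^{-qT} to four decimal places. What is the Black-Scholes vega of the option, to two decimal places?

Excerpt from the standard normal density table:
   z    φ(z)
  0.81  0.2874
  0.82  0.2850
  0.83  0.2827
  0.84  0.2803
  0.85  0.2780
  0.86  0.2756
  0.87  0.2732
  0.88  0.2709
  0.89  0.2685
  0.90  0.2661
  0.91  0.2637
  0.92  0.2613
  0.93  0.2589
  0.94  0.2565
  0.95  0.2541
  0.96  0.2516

36.49

T = 1;  σ√T = 0.3500
d₁ = [ln(140/110) + (0.049 − 0.047 + 0.35²/2)·1] / 0.3500 = [0.2412 + 0.0633] / 0.3500 = 0.8697 → 0.87
√T = √1 = 1.0000
φ(d₁) = φ(0.87) = 0.2732
exp(−qT) = exp(−0.047·1) = 0.9541
vega = S·exp(−qT)·φ(d₁)·√T = 140·0.9541·0.2732·1.0000 = 36.4924
(The put has the same vega.)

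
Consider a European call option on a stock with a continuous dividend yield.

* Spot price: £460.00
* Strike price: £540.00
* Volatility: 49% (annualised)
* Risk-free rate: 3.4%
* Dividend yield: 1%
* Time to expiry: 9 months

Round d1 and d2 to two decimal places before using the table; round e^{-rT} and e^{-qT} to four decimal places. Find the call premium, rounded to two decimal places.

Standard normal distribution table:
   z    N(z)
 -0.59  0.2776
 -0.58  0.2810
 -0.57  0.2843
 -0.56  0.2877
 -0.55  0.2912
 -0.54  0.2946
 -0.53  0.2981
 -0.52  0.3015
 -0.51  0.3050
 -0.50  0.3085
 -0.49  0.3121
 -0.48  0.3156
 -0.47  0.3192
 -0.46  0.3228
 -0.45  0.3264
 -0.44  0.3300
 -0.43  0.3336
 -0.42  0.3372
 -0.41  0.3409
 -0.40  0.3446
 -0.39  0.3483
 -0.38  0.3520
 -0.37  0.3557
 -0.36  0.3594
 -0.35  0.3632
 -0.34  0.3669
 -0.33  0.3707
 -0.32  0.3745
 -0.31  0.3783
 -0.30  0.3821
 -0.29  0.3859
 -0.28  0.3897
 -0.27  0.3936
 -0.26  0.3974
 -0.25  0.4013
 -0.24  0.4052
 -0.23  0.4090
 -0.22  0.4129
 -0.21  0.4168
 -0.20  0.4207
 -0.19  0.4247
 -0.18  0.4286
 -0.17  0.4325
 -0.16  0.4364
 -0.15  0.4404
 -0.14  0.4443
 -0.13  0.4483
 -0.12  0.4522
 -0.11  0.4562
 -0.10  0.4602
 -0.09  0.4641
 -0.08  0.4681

£53.17

σ√T = 0.49·√0.75 = 0.4244
d₁ = [ln(460/540) + (0.034 − 0.01 + 0.49²/2)·0.75] / 0.4244 = [-0.1603 + 0.1080] / 0.4244 = -0.1233 which rounds to -0.12
d₂ = d₁ − σ√T = -0.1233 − 0.4244 = -0.5476 which rounds to -0.55
exp(−qT) = exp(−0.01·0.75) = 0.9925;  exp(−rT) = exp(−0.034·0.75) = 0.9748
N(d₁) = N(-0.12) = 0.4522;  N(d₂) = N(-0.55) = 0.2912
C = 460·0.9925·0.4522 − 540·0.9748·0.2912 = 206.4519 − 153.2854 = 53.1666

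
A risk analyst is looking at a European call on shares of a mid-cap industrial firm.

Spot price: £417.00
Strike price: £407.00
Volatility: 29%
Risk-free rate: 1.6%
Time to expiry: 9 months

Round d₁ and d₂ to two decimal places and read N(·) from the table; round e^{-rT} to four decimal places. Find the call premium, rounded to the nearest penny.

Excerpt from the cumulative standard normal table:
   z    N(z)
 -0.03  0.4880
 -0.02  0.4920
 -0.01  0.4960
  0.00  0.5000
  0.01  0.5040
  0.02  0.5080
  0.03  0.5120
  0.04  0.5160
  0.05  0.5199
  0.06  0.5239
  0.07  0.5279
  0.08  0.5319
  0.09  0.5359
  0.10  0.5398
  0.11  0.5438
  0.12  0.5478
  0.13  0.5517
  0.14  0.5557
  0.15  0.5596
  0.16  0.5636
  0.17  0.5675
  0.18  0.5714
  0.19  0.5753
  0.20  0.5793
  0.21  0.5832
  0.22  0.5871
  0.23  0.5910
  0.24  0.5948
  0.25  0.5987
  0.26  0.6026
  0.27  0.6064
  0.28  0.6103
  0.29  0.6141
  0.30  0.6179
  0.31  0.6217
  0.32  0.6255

T = 0.75;  σ√T = 0.2511
d₁ = [ln(417/407) + (0.016 + 0.29²/2)·0.75] / 0.2511 = [0.0243 + 0.0435] / 0.2511 = 0.2700 which rounds to 0.27
d₂ = d₁ − σ√T = 0.2700 − 0.2511 = 0.0189 which rounds to 0.02
e^(−rT) = e^(−0.016·0.75) = 0.9881
N(d₁) = N(0.27) = 0.6064;  N(d₂) = N(0.02) = 0.5080
C = 417·0.6064 − 407·0.9881·0.5080 = 252.8688 − 204.2956 = 48.5732

£48.57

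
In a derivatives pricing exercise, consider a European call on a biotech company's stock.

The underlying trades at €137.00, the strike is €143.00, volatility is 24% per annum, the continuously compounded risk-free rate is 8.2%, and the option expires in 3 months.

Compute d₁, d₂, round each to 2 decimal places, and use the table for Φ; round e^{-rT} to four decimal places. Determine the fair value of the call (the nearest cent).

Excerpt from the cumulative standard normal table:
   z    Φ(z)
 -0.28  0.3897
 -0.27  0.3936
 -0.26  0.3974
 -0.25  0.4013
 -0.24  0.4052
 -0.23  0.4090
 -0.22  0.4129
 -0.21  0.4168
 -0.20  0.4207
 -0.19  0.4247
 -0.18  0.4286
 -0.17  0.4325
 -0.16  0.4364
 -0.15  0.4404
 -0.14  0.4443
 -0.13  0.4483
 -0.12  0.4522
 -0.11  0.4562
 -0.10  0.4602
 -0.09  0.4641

€5.20

σ√T = 0.24 × 0.5000 = 0.1200
d₁ = [ln(137/143) + (0.082 + ½·0.24²)·0.25] / (σ√T) = (-0.0429 + 0.0277) / 0.1200 = -0.1264 ≈ -0.13
d₂ = -0.1264 − 0.1200 = -0.2464 ≈ -0.25
e^(−rT) = e^(−0.082·0.25) = 0.9797
N(d₁) = N(-0.13) = 0.4483;  N(d₂) = N(-0.25) = 0.4013
C = 137·0.4483 − 143·0.9797·0.4013 = 61.4171 − 56.2210 = 5.1961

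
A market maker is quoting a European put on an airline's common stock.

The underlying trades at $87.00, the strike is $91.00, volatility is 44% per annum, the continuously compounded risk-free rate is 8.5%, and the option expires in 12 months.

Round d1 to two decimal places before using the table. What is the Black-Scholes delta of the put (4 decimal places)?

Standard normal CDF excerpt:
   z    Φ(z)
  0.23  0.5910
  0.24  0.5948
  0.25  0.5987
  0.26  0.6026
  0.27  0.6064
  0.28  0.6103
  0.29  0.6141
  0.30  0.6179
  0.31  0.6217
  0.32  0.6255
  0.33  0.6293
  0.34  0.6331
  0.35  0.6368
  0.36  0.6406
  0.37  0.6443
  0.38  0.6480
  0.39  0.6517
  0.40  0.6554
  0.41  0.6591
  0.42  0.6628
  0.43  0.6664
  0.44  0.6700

-0.3783

T = 1;  σ√T = 0.4400
ln(S/K) + (r + σ²/2)T = ln(87/91) + (0.085 + 0.44²/2)·1 = -0.0450 + 0.1818 = 0.1368
d₁ = 0.1368 / 0.4400 = 0.3110 → 0.31
N(d₁) = N(0.31) = 0.6217
Δ_put = N(d₁) − 1 = 0.6217 − 1 = -0.3783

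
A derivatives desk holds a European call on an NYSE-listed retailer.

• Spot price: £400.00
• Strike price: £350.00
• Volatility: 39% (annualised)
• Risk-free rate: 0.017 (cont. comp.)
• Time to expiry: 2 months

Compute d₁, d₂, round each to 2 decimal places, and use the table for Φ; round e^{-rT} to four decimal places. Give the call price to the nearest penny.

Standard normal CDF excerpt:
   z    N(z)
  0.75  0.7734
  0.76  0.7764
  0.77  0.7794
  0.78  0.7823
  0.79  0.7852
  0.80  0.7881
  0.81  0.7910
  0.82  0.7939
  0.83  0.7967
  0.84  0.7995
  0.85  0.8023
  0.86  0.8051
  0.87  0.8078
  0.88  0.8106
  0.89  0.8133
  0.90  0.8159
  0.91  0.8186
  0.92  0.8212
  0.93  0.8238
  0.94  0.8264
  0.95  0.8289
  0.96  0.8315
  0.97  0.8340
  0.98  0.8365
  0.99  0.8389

σ√T = 0.39·√0.1667 = 0.1592
d₁ = [ln(400/350) + (0.017 + ½·0.39²)·0.1667] / (σ√T) = (0.1335 + 0.0155) / 0.1592 = 0.9361 ⇒ 0.94
d₂ = 0.9361 − 0.1592 = 0.7769 ⇒ 0.78
e^(−rT) = e^(−0.017·0.1667) = 0.9972
N(d₁) = N(0.94) = 0.8264;  N(d₂) = N(0.78) = 0.7823
C = 400·0.8264 − 350·0.9972·0.7823 = 330.5600 − 273.0383 = 57.5217

£57.52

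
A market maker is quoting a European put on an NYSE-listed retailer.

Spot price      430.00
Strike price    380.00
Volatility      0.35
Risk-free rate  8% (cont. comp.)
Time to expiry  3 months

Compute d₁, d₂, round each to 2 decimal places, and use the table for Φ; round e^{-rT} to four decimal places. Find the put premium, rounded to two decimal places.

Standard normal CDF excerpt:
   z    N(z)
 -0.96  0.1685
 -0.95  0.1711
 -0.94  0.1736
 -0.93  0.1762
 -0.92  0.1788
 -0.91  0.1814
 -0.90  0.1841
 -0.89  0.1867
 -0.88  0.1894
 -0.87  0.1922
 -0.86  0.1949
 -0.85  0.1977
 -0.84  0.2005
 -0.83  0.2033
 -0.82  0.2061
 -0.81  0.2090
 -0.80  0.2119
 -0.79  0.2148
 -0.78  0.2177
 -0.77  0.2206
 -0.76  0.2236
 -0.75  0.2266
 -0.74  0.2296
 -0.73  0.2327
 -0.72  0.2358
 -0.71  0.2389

T = 0.25;  σ√T = 0.1750
d₁ = [ln(430/380) + (0.08 + 0.35²/2)·0.25] / 0.1750 = [0.1236 + 0.0353] / 0.1750 = 0.9082 which rounds to 0.91
d₂ = d₁ − σ√T = 0.9082 − 0.1750 = 0.7332 which rounds to 0.73
exp(−rT) = exp(−0.08·0.25) = 0.9802
P = 380·0.9802·N(-0.73) − 430·N(-0.91) = 380·0.9802·0.2327 − 430·0.1814 = 86.6752 − 78.0020 = 8.6732

8.67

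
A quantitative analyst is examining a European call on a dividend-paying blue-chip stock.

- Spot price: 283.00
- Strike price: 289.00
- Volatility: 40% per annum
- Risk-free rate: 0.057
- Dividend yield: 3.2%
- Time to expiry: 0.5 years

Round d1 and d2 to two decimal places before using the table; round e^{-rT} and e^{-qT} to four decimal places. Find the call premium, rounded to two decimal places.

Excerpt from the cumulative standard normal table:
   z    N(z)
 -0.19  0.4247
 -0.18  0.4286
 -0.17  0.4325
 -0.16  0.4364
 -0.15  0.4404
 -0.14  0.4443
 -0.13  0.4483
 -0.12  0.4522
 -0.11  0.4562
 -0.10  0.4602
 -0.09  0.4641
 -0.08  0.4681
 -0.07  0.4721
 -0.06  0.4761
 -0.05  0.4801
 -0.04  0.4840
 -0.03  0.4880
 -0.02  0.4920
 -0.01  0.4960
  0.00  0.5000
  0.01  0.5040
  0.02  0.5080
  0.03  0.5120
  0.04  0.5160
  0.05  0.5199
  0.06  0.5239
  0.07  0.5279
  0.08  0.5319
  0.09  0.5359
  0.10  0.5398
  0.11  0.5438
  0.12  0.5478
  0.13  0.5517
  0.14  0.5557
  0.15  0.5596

29.97

σ√T = 0.4 × 0.7071 = 0.2828
d₁ = [ln(283/289) + (0.057 − 0.032 + 0.4²/2)·0.5] / 0.2828 = [-0.0210 + 0.0525] / 0.2828 = 0.1114 ⇒ 0.11
d₂ = d₁ − σ√T = 0.1114 − 0.2828 = -0.1714 ⇒ -0.17
exp(−qT) = exp(−0.032·0.5) = 0.9841;  exp(−rT) = exp(−0.057·0.5) = 0.9719
C = 283·0.9841·N(0.11) − 289·0.9719·N(-0.17) = 283·0.9841·0.5438 − 289·0.9719·0.4325 = 151.4485 − 121.4802 = 29.9683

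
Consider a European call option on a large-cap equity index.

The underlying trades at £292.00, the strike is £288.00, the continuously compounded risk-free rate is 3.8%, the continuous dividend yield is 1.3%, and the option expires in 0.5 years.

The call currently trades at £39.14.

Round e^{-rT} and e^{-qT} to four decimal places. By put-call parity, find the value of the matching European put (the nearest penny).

exp(−qT) = exp(−0.013·0.5) = 0.9935;  exp(−rT) = exp(−0.038·0.5) = 0.9812
Put-call parity: C − P = S·e^(−qT) − K·e^(−rT) = 292·0.9935 − 288·0.9812 = 290.1020 − 282.5856 = 7.5164
P = C − (C − P) = 39.14 − (7.5164) = 31.6236

£31.62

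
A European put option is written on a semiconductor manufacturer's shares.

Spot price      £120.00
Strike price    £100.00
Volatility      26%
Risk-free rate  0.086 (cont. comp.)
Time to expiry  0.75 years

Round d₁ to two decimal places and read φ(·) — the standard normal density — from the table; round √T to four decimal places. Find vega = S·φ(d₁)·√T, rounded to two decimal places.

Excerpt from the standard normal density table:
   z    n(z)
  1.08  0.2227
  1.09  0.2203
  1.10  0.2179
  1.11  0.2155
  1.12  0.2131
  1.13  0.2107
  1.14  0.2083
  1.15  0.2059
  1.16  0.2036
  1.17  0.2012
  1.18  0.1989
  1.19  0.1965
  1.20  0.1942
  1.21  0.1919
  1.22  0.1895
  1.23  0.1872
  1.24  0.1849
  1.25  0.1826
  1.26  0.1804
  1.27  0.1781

σ√T = 0.26 × 0.8660 = 0.2252
d₁ = [ln(120/100) + (0.086 + 0.26²/2)·0.75] / 0.2252 = [0.1823 + 0.0898] / 0.2252 = 1.2088 which rounds to 1.21
√T = √0.75 = 0.8660
φ(d₁) = φ(1.21) = 0.1919
vega = S·φ(d₁)·√T = 120·0.1919·0.8660 = 19.9422
(The call has the same vega.)

19.94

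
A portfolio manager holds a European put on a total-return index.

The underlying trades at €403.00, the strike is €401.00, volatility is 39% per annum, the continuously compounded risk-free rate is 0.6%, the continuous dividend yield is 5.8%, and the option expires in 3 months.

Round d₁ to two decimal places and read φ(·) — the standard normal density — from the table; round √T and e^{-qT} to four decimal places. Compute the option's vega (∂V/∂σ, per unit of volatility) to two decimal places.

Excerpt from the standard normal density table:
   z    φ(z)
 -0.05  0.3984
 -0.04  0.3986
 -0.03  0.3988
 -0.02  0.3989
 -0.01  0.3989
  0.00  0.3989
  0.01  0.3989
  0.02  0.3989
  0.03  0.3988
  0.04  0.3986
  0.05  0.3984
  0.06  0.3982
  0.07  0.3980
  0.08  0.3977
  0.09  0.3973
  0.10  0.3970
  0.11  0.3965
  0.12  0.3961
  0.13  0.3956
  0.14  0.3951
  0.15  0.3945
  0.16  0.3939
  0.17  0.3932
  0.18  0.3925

σ√T = 0.39 × 0.5000 = 0.1950
d₁ = [ln(403/401) + (0.006 − 0.058 + 0.39²/2)·0.25] / 0.1950 = [0.0050 + 0.0060] / 0.1950 = 0.0563 which rounds to 0.06
√T = √0.25 = 0.5000
φ(d₁) = φ(0.06) = 0.3982
exp(−qT) = exp(−0.058·0.25) = 0.9856
vega = S·exp(−qT)·φ(d₁)·√T = 403·0.9856·0.3982·0.5000 = 79.0819

79.08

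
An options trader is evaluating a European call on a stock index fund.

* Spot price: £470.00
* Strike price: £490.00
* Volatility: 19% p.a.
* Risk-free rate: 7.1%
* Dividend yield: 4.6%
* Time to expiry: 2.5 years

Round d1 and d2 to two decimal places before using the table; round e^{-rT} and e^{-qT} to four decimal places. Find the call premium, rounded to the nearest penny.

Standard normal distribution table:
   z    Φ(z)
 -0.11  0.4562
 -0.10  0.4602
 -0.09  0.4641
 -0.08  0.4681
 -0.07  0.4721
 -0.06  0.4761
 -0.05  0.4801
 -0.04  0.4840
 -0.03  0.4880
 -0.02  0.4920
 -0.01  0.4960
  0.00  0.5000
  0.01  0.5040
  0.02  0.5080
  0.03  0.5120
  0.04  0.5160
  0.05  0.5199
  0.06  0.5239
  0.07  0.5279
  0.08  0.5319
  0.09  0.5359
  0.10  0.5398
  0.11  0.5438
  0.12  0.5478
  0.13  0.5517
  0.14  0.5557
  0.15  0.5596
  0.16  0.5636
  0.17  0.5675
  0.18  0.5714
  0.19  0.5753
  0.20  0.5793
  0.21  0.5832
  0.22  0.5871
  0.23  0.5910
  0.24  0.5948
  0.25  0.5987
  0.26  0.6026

σ√T = 0.19·√2.5 = 0.3004
ln(S/K) + (r − q + σ²/2)T = ln(470/490) + (0.071 − 0.046 + 0.19²/2)·2.5 = -0.0417 + 0.1076 = 0.0660
d₁ = 0.0660 / 0.3004 = 0.2195 → 0.22
d₂ = d₁ − σ√T = 0.2195 − 0.3004 = -0.0809 → -0.08
e^(−qT) = e^(−0.046·2.5) = 0.8914;  e^(−rT) = e^(−0.071·2.5) = 0.8374
C = 470·0.8914·N(0.22) − 490·0.8374·N(-0.08) = 470·0.8914·0.5871 − 490·0.8374·0.4681 = 245.9702 − 192.0736 = 53.8966

£53.90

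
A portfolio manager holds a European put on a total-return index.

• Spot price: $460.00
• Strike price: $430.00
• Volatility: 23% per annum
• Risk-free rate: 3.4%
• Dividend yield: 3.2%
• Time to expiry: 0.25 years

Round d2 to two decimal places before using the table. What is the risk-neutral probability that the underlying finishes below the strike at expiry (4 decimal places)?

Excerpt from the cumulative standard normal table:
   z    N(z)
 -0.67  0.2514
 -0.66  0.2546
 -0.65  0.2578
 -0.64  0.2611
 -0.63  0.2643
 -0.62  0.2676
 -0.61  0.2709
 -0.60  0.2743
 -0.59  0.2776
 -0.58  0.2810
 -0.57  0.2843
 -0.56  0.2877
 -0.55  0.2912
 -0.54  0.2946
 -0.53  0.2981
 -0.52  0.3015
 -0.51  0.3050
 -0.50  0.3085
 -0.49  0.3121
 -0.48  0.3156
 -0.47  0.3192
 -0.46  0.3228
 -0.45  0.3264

σ√T = 0.23 × 0.5000 = 0.1150
ln(S/K) + (r − q + σ²/2)T = ln(460/430) + (0.034 − 0.032 + 0.23²/2)·0.25 = 0.0674 + 0.0071 = 0.0746
d₁ = 0.0746 / 0.1150 = 0.6483 ⇒ 0.65
d₂ = d₁ − σ√T = 0.6483 − 0.1150 = 0.5333 ⇒ 0.53
Pr(exercise) under Q = N(−d₂) = N(-0.53) = 0.2981

0.2981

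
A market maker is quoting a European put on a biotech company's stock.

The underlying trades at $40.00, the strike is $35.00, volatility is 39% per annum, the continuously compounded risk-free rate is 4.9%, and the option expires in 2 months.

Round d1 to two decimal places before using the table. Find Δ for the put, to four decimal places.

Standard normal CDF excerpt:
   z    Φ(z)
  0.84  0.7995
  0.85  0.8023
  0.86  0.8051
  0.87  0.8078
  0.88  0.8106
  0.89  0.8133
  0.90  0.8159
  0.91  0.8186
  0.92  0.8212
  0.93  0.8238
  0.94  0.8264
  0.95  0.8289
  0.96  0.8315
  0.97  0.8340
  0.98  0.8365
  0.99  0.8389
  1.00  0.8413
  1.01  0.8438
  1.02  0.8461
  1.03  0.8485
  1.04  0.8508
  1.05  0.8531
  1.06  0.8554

T = 0.1667;  σ√T = 0.1592
d₁ = [ln(40/35) + (0.049 + 0.39²/2)·0.1667] / 0.1592 = [0.1335 + 0.0208] / 0.1592 = 0.9696 → 0.97
N(d₁) = N(0.97) = 0.8340
Δ_put = N(d₁) − 1 = 0.8340 − 1 = -0.1660

-0.1660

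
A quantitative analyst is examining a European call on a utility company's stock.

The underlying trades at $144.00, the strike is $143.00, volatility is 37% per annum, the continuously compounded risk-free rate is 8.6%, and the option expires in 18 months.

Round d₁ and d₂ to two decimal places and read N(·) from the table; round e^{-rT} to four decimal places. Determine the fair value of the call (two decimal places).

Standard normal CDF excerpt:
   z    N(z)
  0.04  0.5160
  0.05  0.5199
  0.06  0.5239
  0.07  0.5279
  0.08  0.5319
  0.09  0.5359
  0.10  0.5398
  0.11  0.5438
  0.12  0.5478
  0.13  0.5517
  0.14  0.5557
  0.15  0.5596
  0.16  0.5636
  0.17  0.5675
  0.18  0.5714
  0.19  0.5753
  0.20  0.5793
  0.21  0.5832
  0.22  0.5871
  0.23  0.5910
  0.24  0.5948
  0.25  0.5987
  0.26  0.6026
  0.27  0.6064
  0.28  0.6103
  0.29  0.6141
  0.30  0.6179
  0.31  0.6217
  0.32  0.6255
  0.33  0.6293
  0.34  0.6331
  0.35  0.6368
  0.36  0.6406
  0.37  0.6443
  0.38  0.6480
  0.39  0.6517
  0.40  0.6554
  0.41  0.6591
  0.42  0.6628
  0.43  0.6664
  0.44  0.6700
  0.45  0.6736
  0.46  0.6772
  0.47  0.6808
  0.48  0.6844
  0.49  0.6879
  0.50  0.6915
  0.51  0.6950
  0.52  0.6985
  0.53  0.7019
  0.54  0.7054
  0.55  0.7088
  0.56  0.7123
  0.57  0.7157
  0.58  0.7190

$34.72

σ√T = 0.37·√1.5 = 0.4532
ln(S/K) + (r + σ²/2)T = ln(144/143) + (0.086 + 0.37²/2)·1.5 = 0.0070 + 0.2317 = 0.2386
d₁ = 0.2386 / 0.4532 = 0.5266 → 0.53
d₂ = d₁ − σ√T = 0.5266 − 0.4532 = 0.0735 → 0.07
e^(−rT) = e^(−0.086·1.5) = 0.8790
N(d₁) = N(0.53) = 0.7019;  N(d₂) = N(0.07) = 0.5279
C = 144·0.7019 − 143·0.8790·0.5279 = 101.0736 − 66.3554 = 34.7182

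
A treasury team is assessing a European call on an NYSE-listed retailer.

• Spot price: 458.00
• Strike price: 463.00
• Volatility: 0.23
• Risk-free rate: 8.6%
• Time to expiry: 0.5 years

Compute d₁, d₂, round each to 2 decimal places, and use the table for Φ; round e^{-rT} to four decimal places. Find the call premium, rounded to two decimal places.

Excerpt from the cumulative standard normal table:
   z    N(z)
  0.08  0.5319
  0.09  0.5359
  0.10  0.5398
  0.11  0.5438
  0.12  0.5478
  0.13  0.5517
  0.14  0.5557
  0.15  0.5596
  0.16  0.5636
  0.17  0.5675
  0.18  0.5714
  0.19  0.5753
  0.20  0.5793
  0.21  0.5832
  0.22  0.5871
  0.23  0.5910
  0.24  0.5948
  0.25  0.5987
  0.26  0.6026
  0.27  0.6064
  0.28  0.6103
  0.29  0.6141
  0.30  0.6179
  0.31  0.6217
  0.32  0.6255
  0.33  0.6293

σ√T = 0.23·√0.5 = 0.1626
d₁ = [ln(458/463) + (0.086 + ½·0.23²)·0.5] / (σ√T) = (-0.0109 + 0.0562) / 0.1626 = 0.2790 ⇒ 0.28
d₂ = 0.2790 − 0.1626 = 0.1163 ⇒ 0.12
exp(−rT) = exp(−0.086·0.5) = 0.9579
C = 458·N(0.28) − 463·0.9579·N(0.12) = 458·0.6103 − 463·0.9579·0.5478 = 279.5174 − 242.9535 = 36.5639

36.56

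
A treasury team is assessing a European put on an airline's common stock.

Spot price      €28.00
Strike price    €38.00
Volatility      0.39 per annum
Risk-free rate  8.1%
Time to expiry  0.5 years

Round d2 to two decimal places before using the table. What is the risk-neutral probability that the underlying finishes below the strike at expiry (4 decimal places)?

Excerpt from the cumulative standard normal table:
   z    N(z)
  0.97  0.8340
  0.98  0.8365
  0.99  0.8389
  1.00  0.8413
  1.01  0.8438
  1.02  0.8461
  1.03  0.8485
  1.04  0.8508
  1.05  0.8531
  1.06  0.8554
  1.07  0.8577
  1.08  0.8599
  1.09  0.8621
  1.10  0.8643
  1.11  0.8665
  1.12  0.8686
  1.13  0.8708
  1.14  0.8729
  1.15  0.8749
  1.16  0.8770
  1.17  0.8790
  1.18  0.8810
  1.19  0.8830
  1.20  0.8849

σ√T = 0.39·√0.5 = 0.2758
d₁ = [ln(28/38) + (0.081 + 0.39²/2)·0.5] / 0.2758 = [-0.3054 + 0.0785] / 0.2758 = -0.8226 ⇒ -0.82
d₂ = d₁ − σ√T = -0.8226 − 0.2758 = -1.0984 ⇒ -1.10
Pr(exercise) under Q = N(−d₂) = N(1.10) = 0.8643

0.8643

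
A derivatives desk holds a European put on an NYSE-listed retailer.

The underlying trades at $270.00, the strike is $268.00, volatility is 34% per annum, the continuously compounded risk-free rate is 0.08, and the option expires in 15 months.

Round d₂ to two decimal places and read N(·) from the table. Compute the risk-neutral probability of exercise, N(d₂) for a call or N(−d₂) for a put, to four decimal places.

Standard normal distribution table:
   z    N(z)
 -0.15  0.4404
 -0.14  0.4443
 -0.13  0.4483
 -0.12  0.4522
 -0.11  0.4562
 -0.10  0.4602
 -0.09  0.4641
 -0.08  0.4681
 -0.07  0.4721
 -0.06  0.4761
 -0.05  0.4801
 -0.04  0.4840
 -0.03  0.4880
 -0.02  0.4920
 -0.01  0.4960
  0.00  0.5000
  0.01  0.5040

T = 1.25;  σ√T = 0.3801
d₁ = [ln(270/268) + (0.08 + 0.34²/2)·1.25] / 0.3801 = [0.0074 + 0.1723] / 0.3801 = 0.4727 which rounds to 0.47
d₂ = d₁ − σ√T = 0.4727 − 0.3801 = 0.0926 which rounds to 0.09
Pr(exercise) under Q = N(−d₂) = N(-0.09) = 0.4641

0.4641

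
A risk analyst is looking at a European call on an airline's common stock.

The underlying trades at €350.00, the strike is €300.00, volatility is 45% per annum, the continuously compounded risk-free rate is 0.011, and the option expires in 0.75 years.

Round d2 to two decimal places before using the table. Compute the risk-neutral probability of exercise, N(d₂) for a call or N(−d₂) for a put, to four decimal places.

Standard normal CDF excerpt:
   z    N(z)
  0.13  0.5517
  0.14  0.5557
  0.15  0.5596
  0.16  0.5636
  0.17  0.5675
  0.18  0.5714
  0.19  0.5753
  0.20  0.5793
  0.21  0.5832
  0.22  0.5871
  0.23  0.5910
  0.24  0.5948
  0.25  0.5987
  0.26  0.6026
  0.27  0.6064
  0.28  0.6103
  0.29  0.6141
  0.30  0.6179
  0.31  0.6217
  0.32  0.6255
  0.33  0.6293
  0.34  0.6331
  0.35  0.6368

0.5871

σ√T = 0.45·√0.75 = 0.3897
ln(S/K) + (r + σ²/2)T = ln(350/300) + (0.011 + 0.45²/2)·0.75 = 0.1542 + 0.0842 = 0.2383
d₁ = 0.2383 / 0.3897 = 0.6116 ≈ 0.61
d₂ = d₁ − σ√T = 0.6116 − 0.3897 = 0.2219 ≈ 0.22
Risk-neutral Pr[S_T > K] = N(d₂) = N(0.22) = 0.5871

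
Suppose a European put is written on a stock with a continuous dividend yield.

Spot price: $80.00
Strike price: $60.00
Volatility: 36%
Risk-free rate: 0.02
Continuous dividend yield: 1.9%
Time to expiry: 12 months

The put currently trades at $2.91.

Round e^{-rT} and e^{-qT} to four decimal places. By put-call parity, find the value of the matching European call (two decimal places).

$22.59

exp(−qT) = exp(−0.019·1) = 0.9812;  exp(−rT) = exp(−0.02·1) = 0.9802
Put-call parity: C − P = S·e^(−qT) − K·e^(−rT) = 80·0.9812 − 60·0.9802 = 78.4960 − 58.8120 = 19.6840
C = P + (C − P) = 2.91 + (19.6840) = 22.5940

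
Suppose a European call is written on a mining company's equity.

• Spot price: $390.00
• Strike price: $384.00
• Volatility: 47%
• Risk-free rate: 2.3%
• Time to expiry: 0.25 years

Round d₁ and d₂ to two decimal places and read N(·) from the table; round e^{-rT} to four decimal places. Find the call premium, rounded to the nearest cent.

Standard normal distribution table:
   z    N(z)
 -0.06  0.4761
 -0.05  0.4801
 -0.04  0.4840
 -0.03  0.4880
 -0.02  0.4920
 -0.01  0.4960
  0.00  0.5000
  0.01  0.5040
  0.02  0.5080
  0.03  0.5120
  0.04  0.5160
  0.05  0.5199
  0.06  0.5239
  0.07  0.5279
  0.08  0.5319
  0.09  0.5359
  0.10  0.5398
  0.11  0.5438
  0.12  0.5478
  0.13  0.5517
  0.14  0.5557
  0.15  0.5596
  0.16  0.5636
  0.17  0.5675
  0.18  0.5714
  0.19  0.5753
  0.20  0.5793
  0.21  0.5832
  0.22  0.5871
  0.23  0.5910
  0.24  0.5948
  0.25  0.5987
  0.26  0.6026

T = 0.25;  σ√T = 0.2350
d₁ = [ln(390/384) + (0.023 + 0.47²/2)·0.25] / 0.2350 = [0.0155 + 0.0334] / 0.2350 = 0.2079 which rounds to 0.21
d₂ = d₁ − σ√T = 0.2079 − 0.2350 = -0.0271 which rounds to -0.03
exp(−rT) = exp(−0.023·0.25) = 0.9943
N(d₁) = N(0.21) = 0.5832;  N(d₂) = N(-0.03) = 0.4880
C = 390·0.5832 − 384·0.9943·0.4880 = 227.4480 − 186.3239 = 41.1241

$41.12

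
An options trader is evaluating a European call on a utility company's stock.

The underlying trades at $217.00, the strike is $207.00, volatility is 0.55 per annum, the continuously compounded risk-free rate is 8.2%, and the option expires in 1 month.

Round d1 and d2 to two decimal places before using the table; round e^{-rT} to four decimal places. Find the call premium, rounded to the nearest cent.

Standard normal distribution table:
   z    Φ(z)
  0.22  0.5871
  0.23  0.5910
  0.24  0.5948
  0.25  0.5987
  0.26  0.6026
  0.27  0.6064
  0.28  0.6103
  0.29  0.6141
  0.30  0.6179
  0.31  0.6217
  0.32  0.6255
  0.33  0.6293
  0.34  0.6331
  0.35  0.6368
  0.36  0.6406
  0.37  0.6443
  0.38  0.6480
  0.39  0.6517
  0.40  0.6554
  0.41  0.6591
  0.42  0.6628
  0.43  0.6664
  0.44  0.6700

σ√T = 0.55·√0.08333 = 0.1588
d₁ = [ln(217/207) + (0.082 + ½·0.55²)·0.08333] / (σ√T) = (0.0472 + 0.0194) / 0.1588 = 0.4196 ≈ 0.42
d₂ = 0.4196 − 0.1588 = 0.2608 ≈ 0.26
exp(−rT) = exp(−0.082·0.08333) = 0.9932
N(d₁) = N(0.42) = 0.6628;  N(d₂) = N(0.26) = 0.6026
C = 217·0.6628 − 207·0.9932·0.6026 = 143.8276 − 123.8900 = 19.9376

$19.94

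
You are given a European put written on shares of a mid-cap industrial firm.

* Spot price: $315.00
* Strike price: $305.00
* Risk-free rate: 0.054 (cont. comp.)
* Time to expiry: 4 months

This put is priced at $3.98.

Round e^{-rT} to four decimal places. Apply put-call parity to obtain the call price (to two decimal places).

e^(−rT) = e^(−0.054·0.3333) = 0.9822
Put-call parity: C − P = S − K·e^(−rT) = 315 − 305·0.9822 = 315 − 299.5710 = 15.4290
C = P + (C − P) = 3.98 + (15.4290) = 19.4090

$19.41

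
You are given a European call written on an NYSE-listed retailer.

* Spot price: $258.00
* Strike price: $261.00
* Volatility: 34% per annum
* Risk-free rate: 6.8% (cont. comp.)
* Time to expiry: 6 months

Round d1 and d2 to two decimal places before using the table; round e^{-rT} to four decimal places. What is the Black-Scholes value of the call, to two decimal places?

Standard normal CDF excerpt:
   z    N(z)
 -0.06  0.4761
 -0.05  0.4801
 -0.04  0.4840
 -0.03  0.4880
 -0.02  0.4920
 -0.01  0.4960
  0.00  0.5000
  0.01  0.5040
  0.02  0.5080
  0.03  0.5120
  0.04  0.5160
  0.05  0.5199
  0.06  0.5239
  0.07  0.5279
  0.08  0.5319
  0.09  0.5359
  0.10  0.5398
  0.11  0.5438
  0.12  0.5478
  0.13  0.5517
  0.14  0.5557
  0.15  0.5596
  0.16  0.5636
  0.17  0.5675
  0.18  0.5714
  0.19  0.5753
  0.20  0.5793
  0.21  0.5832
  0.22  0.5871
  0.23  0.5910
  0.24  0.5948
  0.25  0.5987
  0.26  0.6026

$27.35

σ√T = 0.34·√0.5 = 0.2404
d₁ = [ln(258/261) + (0.068 + 0.34²/2)·0.5] / 0.2404 = [-0.0116 + 0.0629] / 0.2404 = 0.2135 ≈ 0.21
d₂ = d₁ − σ√T = 0.2135 − 0.2404 = -0.0269 ≈ -0.03
e^(−rT) = e^(−0.068·0.5) = 0.9666
C = 258·N(0.21) − 261·0.9666·N(-0.03) = 258·0.5832 − 261·0.9666·0.4880 = 150.4656 − 123.1139 = 27.3517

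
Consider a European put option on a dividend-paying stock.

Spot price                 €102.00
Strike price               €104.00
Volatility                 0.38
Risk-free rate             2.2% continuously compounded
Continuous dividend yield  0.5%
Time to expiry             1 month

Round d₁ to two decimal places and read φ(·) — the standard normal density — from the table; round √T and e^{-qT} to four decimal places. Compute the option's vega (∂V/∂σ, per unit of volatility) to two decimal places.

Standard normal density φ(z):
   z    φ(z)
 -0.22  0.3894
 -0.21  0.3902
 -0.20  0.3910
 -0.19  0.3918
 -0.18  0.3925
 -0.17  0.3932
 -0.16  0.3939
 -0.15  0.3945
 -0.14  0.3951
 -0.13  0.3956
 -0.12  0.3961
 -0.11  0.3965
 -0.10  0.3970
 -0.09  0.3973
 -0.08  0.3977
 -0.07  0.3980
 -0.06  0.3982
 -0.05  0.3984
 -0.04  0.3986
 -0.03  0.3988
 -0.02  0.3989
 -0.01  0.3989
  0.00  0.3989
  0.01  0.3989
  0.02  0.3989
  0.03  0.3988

σ√T = 0.38·√0.08333 = 0.1097
d₁ = [ln(102/104) + (0.022 − 0.005 + ½·0.38²)·0.08333] / (σ√T) = (-0.0194 + 0.0074) / 0.1097 = -0.1093 ⇒ -0.11
√T = √0.08333 = 0.2887
φ(d₁) = φ(-0.11) = 0.3965
e^(−qT) = e^(−0.005·0.08333) = 0.9996
vega = S·e^(−qT)·φ(d₁)·√T = 102·0.9996·0.3965·0.2887 = 11.6712

11.67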